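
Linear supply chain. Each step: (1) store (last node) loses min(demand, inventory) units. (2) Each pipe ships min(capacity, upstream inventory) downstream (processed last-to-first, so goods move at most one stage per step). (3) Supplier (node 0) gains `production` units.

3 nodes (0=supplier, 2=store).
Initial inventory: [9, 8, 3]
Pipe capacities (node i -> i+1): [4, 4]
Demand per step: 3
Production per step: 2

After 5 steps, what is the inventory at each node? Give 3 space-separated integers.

Step 1: demand=3,sold=3 ship[1->2]=4 ship[0->1]=4 prod=2 -> inv=[7 8 4]
Step 2: demand=3,sold=3 ship[1->2]=4 ship[0->1]=4 prod=2 -> inv=[5 8 5]
Step 3: demand=3,sold=3 ship[1->2]=4 ship[0->1]=4 prod=2 -> inv=[3 8 6]
Step 4: demand=3,sold=3 ship[1->2]=4 ship[0->1]=3 prod=2 -> inv=[2 7 7]
Step 5: demand=3,sold=3 ship[1->2]=4 ship[0->1]=2 prod=2 -> inv=[2 5 8]

2 5 8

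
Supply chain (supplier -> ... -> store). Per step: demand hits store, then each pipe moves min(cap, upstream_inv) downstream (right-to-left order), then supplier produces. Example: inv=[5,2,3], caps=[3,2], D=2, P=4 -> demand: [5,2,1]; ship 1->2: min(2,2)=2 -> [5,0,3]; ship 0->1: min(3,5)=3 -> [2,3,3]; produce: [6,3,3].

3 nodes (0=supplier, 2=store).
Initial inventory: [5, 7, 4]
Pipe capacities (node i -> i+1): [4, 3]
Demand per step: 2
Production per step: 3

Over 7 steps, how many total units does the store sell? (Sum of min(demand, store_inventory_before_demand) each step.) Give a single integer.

Answer: 14

Derivation:
Step 1: sold=2 (running total=2) -> [4 8 5]
Step 2: sold=2 (running total=4) -> [3 9 6]
Step 3: sold=2 (running total=6) -> [3 9 7]
Step 4: sold=2 (running total=8) -> [3 9 8]
Step 5: sold=2 (running total=10) -> [3 9 9]
Step 6: sold=2 (running total=12) -> [3 9 10]
Step 7: sold=2 (running total=14) -> [3 9 11]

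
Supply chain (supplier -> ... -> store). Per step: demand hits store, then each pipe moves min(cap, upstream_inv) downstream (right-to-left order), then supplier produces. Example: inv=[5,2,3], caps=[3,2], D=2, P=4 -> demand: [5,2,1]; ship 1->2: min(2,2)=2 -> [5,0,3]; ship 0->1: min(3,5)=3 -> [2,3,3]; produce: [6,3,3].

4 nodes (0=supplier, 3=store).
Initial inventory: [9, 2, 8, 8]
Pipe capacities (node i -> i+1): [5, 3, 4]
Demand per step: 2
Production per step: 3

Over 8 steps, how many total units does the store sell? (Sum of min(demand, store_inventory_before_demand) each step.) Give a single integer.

Answer: 16

Derivation:
Step 1: sold=2 (running total=2) -> [7 5 6 10]
Step 2: sold=2 (running total=4) -> [5 7 5 12]
Step 3: sold=2 (running total=6) -> [3 9 4 14]
Step 4: sold=2 (running total=8) -> [3 9 3 16]
Step 5: sold=2 (running total=10) -> [3 9 3 17]
Step 6: sold=2 (running total=12) -> [3 9 3 18]
Step 7: sold=2 (running total=14) -> [3 9 3 19]
Step 8: sold=2 (running total=16) -> [3 9 3 20]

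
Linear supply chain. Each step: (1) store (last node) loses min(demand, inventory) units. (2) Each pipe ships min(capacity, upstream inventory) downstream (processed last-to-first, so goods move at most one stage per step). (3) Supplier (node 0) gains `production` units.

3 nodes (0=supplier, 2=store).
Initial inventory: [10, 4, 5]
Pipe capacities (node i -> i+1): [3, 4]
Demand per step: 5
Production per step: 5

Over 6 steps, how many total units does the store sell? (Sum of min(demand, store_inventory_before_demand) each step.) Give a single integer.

Answer: 21

Derivation:
Step 1: sold=5 (running total=5) -> [12 3 4]
Step 2: sold=4 (running total=9) -> [14 3 3]
Step 3: sold=3 (running total=12) -> [16 3 3]
Step 4: sold=3 (running total=15) -> [18 3 3]
Step 5: sold=3 (running total=18) -> [20 3 3]
Step 6: sold=3 (running total=21) -> [22 3 3]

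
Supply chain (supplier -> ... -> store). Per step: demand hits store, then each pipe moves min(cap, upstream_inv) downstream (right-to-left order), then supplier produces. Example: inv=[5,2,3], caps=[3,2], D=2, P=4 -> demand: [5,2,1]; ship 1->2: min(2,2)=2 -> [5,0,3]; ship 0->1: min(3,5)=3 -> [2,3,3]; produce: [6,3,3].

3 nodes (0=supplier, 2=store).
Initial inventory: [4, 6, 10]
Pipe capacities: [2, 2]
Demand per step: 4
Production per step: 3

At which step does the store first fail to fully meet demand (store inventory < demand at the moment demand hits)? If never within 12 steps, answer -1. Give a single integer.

Step 1: demand=4,sold=4 ship[1->2]=2 ship[0->1]=2 prod=3 -> [5 6 8]
Step 2: demand=4,sold=4 ship[1->2]=2 ship[0->1]=2 prod=3 -> [6 6 6]
Step 3: demand=4,sold=4 ship[1->2]=2 ship[0->1]=2 prod=3 -> [7 6 4]
Step 4: demand=4,sold=4 ship[1->2]=2 ship[0->1]=2 prod=3 -> [8 6 2]
Step 5: demand=4,sold=2 ship[1->2]=2 ship[0->1]=2 prod=3 -> [9 6 2]
Step 6: demand=4,sold=2 ship[1->2]=2 ship[0->1]=2 prod=3 -> [10 6 2]
Step 7: demand=4,sold=2 ship[1->2]=2 ship[0->1]=2 prod=3 -> [11 6 2]
Step 8: demand=4,sold=2 ship[1->2]=2 ship[0->1]=2 prod=3 -> [12 6 2]
Step 9: demand=4,sold=2 ship[1->2]=2 ship[0->1]=2 prod=3 -> [13 6 2]
Step 10: demand=4,sold=2 ship[1->2]=2 ship[0->1]=2 prod=3 -> [14 6 2]
Step 11: demand=4,sold=2 ship[1->2]=2 ship[0->1]=2 prod=3 -> [15 6 2]
Step 12: demand=4,sold=2 ship[1->2]=2 ship[0->1]=2 prod=3 -> [16 6 2]
First stockout at step 5

5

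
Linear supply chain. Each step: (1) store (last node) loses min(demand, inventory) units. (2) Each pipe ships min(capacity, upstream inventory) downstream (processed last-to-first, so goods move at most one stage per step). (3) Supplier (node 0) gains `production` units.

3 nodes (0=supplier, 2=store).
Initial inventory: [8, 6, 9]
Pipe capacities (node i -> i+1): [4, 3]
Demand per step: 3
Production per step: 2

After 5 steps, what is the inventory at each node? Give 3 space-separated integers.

Step 1: demand=3,sold=3 ship[1->2]=3 ship[0->1]=4 prod=2 -> inv=[6 7 9]
Step 2: demand=3,sold=3 ship[1->2]=3 ship[0->1]=4 prod=2 -> inv=[4 8 9]
Step 3: demand=3,sold=3 ship[1->2]=3 ship[0->1]=4 prod=2 -> inv=[2 9 9]
Step 4: demand=3,sold=3 ship[1->2]=3 ship[0->1]=2 prod=2 -> inv=[2 8 9]
Step 5: demand=3,sold=3 ship[1->2]=3 ship[0->1]=2 prod=2 -> inv=[2 7 9]

2 7 9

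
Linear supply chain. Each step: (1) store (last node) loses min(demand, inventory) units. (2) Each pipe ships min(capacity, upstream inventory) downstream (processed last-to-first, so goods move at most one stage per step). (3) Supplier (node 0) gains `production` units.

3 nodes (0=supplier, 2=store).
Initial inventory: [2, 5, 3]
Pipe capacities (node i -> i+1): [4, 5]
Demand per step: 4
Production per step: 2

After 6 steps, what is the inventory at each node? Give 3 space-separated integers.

Step 1: demand=4,sold=3 ship[1->2]=5 ship[0->1]=2 prod=2 -> inv=[2 2 5]
Step 2: demand=4,sold=4 ship[1->2]=2 ship[0->1]=2 prod=2 -> inv=[2 2 3]
Step 3: demand=4,sold=3 ship[1->2]=2 ship[0->1]=2 prod=2 -> inv=[2 2 2]
Step 4: demand=4,sold=2 ship[1->2]=2 ship[0->1]=2 prod=2 -> inv=[2 2 2]
Step 5: demand=4,sold=2 ship[1->2]=2 ship[0->1]=2 prod=2 -> inv=[2 2 2]
Step 6: demand=4,sold=2 ship[1->2]=2 ship[0->1]=2 prod=2 -> inv=[2 2 2]

2 2 2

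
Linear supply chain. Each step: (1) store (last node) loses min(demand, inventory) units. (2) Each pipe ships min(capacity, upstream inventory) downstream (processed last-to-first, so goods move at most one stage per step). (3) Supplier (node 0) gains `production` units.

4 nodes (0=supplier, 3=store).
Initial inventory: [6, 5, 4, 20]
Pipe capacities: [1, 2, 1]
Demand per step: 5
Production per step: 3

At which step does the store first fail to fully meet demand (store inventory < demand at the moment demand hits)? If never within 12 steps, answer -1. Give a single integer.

Step 1: demand=5,sold=5 ship[2->3]=1 ship[1->2]=2 ship[0->1]=1 prod=3 -> [8 4 5 16]
Step 2: demand=5,sold=5 ship[2->3]=1 ship[1->2]=2 ship[0->1]=1 prod=3 -> [10 3 6 12]
Step 3: demand=5,sold=5 ship[2->3]=1 ship[1->2]=2 ship[0->1]=1 prod=3 -> [12 2 7 8]
Step 4: demand=5,sold=5 ship[2->3]=1 ship[1->2]=2 ship[0->1]=1 prod=3 -> [14 1 8 4]
Step 5: demand=5,sold=4 ship[2->3]=1 ship[1->2]=1 ship[0->1]=1 prod=3 -> [16 1 8 1]
Step 6: demand=5,sold=1 ship[2->3]=1 ship[1->2]=1 ship[0->1]=1 prod=3 -> [18 1 8 1]
Step 7: demand=5,sold=1 ship[2->3]=1 ship[1->2]=1 ship[0->1]=1 prod=3 -> [20 1 8 1]
Step 8: demand=5,sold=1 ship[2->3]=1 ship[1->2]=1 ship[0->1]=1 prod=3 -> [22 1 8 1]
Step 9: demand=5,sold=1 ship[2->3]=1 ship[1->2]=1 ship[0->1]=1 prod=3 -> [24 1 8 1]
Step 10: demand=5,sold=1 ship[2->3]=1 ship[1->2]=1 ship[0->1]=1 prod=3 -> [26 1 8 1]
Step 11: demand=5,sold=1 ship[2->3]=1 ship[1->2]=1 ship[0->1]=1 prod=3 -> [28 1 8 1]
Step 12: demand=5,sold=1 ship[2->3]=1 ship[1->2]=1 ship[0->1]=1 prod=3 -> [30 1 8 1]
First stockout at step 5

5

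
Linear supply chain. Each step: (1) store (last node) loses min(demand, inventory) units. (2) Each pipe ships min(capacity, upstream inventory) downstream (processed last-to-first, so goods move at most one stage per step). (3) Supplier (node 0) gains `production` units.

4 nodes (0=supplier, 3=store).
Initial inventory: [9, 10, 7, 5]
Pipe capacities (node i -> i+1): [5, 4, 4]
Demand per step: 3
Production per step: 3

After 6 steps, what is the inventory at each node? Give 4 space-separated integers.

Step 1: demand=3,sold=3 ship[2->3]=4 ship[1->2]=4 ship[0->1]=5 prod=3 -> inv=[7 11 7 6]
Step 2: demand=3,sold=3 ship[2->3]=4 ship[1->2]=4 ship[0->1]=5 prod=3 -> inv=[5 12 7 7]
Step 3: demand=3,sold=3 ship[2->3]=4 ship[1->2]=4 ship[0->1]=5 prod=3 -> inv=[3 13 7 8]
Step 4: demand=3,sold=3 ship[2->3]=4 ship[1->2]=4 ship[0->1]=3 prod=3 -> inv=[3 12 7 9]
Step 5: demand=3,sold=3 ship[2->3]=4 ship[1->2]=4 ship[0->1]=3 prod=3 -> inv=[3 11 7 10]
Step 6: demand=3,sold=3 ship[2->3]=4 ship[1->2]=4 ship[0->1]=3 prod=3 -> inv=[3 10 7 11]

3 10 7 11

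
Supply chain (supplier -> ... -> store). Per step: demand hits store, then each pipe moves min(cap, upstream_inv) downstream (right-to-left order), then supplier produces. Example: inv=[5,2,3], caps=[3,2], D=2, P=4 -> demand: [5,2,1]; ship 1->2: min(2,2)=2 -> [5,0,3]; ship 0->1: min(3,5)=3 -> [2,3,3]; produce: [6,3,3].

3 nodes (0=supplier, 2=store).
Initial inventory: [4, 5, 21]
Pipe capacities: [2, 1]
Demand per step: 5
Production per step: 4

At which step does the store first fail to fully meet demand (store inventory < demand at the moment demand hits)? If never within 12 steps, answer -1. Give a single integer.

Step 1: demand=5,sold=5 ship[1->2]=1 ship[0->1]=2 prod=4 -> [6 6 17]
Step 2: demand=5,sold=5 ship[1->2]=1 ship[0->1]=2 prod=4 -> [8 7 13]
Step 3: demand=5,sold=5 ship[1->2]=1 ship[0->1]=2 prod=4 -> [10 8 9]
Step 4: demand=5,sold=5 ship[1->2]=1 ship[0->1]=2 prod=4 -> [12 9 5]
Step 5: demand=5,sold=5 ship[1->2]=1 ship[0->1]=2 prod=4 -> [14 10 1]
Step 6: demand=5,sold=1 ship[1->2]=1 ship[0->1]=2 prod=4 -> [16 11 1]
Step 7: demand=5,sold=1 ship[1->2]=1 ship[0->1]=2 prod=4 -> [18 12 1]
Step 8: demand=5,sold=1 ship[1->2]=1 ship[0->1]=2 prod=4 -> [20 13 1]
Step 9: demand=5,sold=1 ship[1->2]=1 ship[0->1]=2 prod=4 -> [22 14 1]
Step 10: demand=5,sold=1 ship[1->2]=1 ship[0->1]=2 prod=4 -> [24 15 1]
Step 11: demand=5,sold=1 ship[1->2]=1 ship[0->1]=2 prod=4 -> [26 16 1]
Step 12: demand=5,sold=1 ship[1->2]=1 ship[0->1]=2 prod=4 -> [28 17 1]
First stockout at step 6

6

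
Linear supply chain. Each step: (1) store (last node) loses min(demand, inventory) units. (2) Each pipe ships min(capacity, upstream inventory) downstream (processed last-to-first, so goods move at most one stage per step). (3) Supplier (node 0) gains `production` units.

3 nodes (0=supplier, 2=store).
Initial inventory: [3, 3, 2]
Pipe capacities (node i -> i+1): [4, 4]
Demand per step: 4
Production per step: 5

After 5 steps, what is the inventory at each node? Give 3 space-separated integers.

Step 1: demand=4,sold=2 ship[1->2]=3 ship[0->1]=3 prod=5 -> inv=[5 3 3]
Step 2: demand=4,sold=3 ship[1->2]=3 ship[0->1]=4 prod=5 -> inv=[6 4 3]
Step 3: demand=4,sold=3 ship[1->2]=4 ship[0->1]=4 prod=5 -> inv=[7 4 4]
Step 4: demand=4,sold=4 ship[1->2]=4 ship[0->1]=4 prod=5 -> inv=[8 4 4]
Step 5: demand=4,sold=4 ship[1->2]=4 ship[0->1]=4 prod=5 -> inv=[9 4 4]

9 4 4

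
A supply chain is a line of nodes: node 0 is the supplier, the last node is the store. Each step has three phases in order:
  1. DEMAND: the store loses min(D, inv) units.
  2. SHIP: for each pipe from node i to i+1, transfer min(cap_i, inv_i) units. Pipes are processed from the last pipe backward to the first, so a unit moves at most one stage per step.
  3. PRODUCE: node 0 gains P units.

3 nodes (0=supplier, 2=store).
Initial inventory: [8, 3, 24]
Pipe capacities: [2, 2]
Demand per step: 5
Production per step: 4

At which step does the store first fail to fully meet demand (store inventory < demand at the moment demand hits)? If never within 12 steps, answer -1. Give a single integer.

Step 1: demand=5,sold=5 ship[1->2]=2 ship[0->1]=2 prod=4 -> [10 3 21]
Step 2: demand=5,sold=5 ship[1->2]=2 ship[0->1]=2 prod=4 -> [12 3 18]
Step 3: demand=5,sold=5 ship[1->2]=2 ship[0->1]=2 prod=4 -> [14 3 15]
Step 4: demand=5,sold=5 ship[1->2]=2 ship[0->1]=2 prod=4 -> [16 3 12]
Step 5: demand=5,sold=5 ship[1->2]=2 ship[0->1]=2 prod=4 -> [18 3 9]
Step 6: demand=5,sold=5 ship[1->2]=2 ship[0->1]=2 prod=4 -> [20 3 6]
Step 7: demand=5,sold=5 ship[1->2]=2 ship[0->1]=2 prod=4 -> [22 3 3]
Step 8: demand=5,sold=3 ship[1->2]=2 ship[0->1]=2 prod=4 -> [24 3 2]
Step 9: demand=5,sold=2 ship[1->2]=2 ship[0->1]=2 prod=4 -> [26 3 2]
Step 10: demand=5,sold=2 ship[1->2]=2 ship[0->1]=2 prod=4 -> [28 3 2]
Step 11: demand=5,sold=2 ship[1->2]=2 ship[0->1]=2 prod=4 -> [30 3 2]
Step 12: demand=5,sold=2 ship[1->2]=2 ship[0->1]=2 prod=4 -> [32 3 2]
First stockout at step 8

8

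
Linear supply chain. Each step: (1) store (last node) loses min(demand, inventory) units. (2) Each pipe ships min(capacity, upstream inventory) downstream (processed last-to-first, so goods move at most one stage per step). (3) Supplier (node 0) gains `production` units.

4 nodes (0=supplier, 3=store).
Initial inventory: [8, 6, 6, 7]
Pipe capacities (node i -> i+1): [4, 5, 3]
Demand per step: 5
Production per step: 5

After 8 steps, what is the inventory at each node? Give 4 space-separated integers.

Step 1: demand=5,sold=5 ship[2->3]=3 ship[1->2]=5 ship[0->1]=4 prod=5 -> inv=[9 5 8 5]
Step 2: demand=5,sold=5 ship[2->3]=3 ship[1->2]=5 ship[0->1]=4 prod=5 -> inv=[10 4 10 3]
Step 3: demand=5,sold=3 ship[2->3]=3 ship[1->2]=4 ship[0->1]=4 prod=5 -> inv=[11 4 11 3]
Step 4: demand=5,sold=3 ship[2->3]=3 ship[1->2]=4 ship[0->1]=4 prod=5 -> inv=[12 4 12 3]
Step 5: demand=5,sold=3 ship[2->3]=3 ship[1->2]=4 ship[0->1]=4 prod=5 -> inv=[13 4 13 3]
Step 6: demand=5,sold=3 ship[2->3]=3 ship[1->2]=4 ship[0->1]=4 prod=5 -> inv=[14 4 14 3]
Step 7: demand=5,sold=3 ship[2->3]=3 ship[1->2]=4 ship[0->1]=4 prod=5 -> inv=[15 4 15 3]
Step 8: demand=5,sold=3 ship[2->3]=3 ship[1->2]=4 ship[0->1]=4 prod=5 -> inv=[16 4 16 3]

16 4 16 3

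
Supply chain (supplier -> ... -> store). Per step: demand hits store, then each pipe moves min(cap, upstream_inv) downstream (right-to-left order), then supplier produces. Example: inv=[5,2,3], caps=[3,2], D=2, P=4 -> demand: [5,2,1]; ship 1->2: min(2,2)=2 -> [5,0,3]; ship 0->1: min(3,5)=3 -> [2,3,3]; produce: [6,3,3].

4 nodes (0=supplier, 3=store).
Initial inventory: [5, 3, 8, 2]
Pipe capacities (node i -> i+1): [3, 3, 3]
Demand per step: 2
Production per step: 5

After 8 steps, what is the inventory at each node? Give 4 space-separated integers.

Step 1: demand=2,sold=2 ship[2->3]=3 ship[1->2]=3 ship[0->1]=3 prod=5 -> inv=[7 3 8 3]
Step 2: demand=2,sold=2 ship[2->3]=3 ship[1->2]=3 ship[0->1]=3 prod=5 -> inv=[9 3 8 4]
Step 3: demand=2,sold=2 ship[2->3]=3 ship[1->2]=3 ship[0->1]=3 prod=5 -> inv=[11 3 8 5]
Step 4: demand=2,sold=2 ship[2->3]=3 ship[1->2]=3 ship[0->1]=3 prod=5 -> inv=[13 3 8 6]
Step 5: demand=2,sold=2 ship[2->3]=3 ship[1->2]=3 ship[0->1]=3 prod=5 -> inv=[15 3 8 7]
Step 6: demand=2,sold=2 ship[2->3]=3 ship[1->2]=3 ship[0->1]=3 prod=5 -> inv=[17 3 8 8]
Step 7: demand=2,sold=2 ship[2->3]=3 ship[1->2]=3 ship[0->1]=3 prod=5 -> inv=[19 3 8 9]
Step 8: demand=2,sold=2 ship[2->3]=3 ship[1->2]=3 ship[0->1]=3 prod=5 -> inv=[21 3 8 10]

21 3 8 10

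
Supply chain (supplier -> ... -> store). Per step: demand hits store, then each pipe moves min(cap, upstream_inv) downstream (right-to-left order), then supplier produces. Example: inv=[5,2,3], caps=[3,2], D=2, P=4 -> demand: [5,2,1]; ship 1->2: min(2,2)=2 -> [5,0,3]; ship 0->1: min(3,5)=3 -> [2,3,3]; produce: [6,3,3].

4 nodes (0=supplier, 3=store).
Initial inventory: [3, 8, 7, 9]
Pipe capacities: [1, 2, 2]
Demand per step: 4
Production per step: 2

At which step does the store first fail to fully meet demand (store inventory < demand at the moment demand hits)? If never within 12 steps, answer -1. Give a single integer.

Step 1: demand=4,sold=4 ship[2->3]=2 ship[1->2]=2 ship[0->1]=1 prod=2 -> [4 7 7 7]
Step 2: demand=4,sold=4 ship[2->3]=2 ship[1->2]=2 ship[0->1]=1 prod=2 -> [5 6 7 5]
Step 3: demand=4,sold=4 ship[2->3]=2 ship[1->2]=2 ship[0->1]=1 prod=2 -> [6 5 7 3]
Step 4: demand=4,sold=3 ship[2->3]=2 ship[1->2]=2 ship[0->1]=1 prod=2 -> [7 4 7 2]
Step 5: demand=4,sold=2 ship[2->3]=2 ship[1->2]=2 ship[0->1]=1 prod=2 -> [8 3 7 2]
Step 6: demand=4,sold=2 ship[2->3]=2 ship[1->2]=2 ship[0->1]=1 prod=2 -> [9 2 7 2]
Step 7: demand=4,sold=2 ship[2->3]=2 ship[1->2]=2 ship[0->1]=1 prod=2 -> [10 1 7 2]
Step 8: demand=4,sold=2 ship[2->3]=2 ship[1->2]=1 ship[0->1]=1 prod=2 -> [11 1 6 2]
Step 9: demand=4,sold=2 ship[2->3]=2 ship[1->2]=1 ship[0->1]=1 prod=2 -> [12 1 5 2]
Step 10: demand=4,sold=2 ship[2->3]=2 ship[1->2]=1 ship[0->1]=1 prod=2 -> [13 1 4 2]
Step 11: demand=4,sold=2 ship[2->3]=2 ship[1->2]=1 ship[0->1]=1 prod=2 -> [14 1 3 2]
Step 12: demand=4,sold=2 ship[2->3]=2 ship[1->2]=1 ship[0->1]=1 prod=2 -> [15 1 2 2]
First stockout at step 4

4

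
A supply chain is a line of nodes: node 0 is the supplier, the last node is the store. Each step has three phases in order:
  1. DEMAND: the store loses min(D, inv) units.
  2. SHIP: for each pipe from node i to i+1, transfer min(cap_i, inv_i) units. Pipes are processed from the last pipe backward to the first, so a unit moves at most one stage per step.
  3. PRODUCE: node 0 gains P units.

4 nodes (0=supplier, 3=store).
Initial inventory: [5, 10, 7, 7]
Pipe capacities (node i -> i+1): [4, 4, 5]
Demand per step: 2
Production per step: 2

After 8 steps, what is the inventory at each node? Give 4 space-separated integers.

Step 1: demand=2,sold=2 ship[2->3]=5 ship[1->2]=4 ship[0->1]=4 prod=2 -> inv=[3 10 6 10]
Step 2: demand=2,sold=2 ship[2->3]=5 ship[1->2]=4 ship[0->1]=3 prod=2 -> inv=[2 9 5 13]
Step 3: demand=2,sold=2 ship[2->3]=5 ship[1->2]=4 ship[0->1]=2 prod=2 -> inv=[2 7 4 16]
Step 4: demand=2,sold=2 ship[2->3]=4 ship[1->2]=4 ship[0->1]=2 prod=2 -> inv=[2 5 4 18]
Step 5: demand=2,sold=2 ship[2->3]=4 ship[1->2]=4 ship[0->1]=2 prod=2 -> inv=[2 3 4 20]
Step 6: demand=2,sold=2 ship[2->3]=4 ship[1->2]=3 ship[0->1]=2 prod=2 -> inv=[2 2 3 22]
Step 7: demand=2,sold=2 ship[2->3]=3 ship[1->2]=2 ship[0->1]=2 prod=2 -> inv=[2 2 2 23]
Step 8: demand=2,sold=2 ship[2->3]=2 ship[1->2]=2 ship[0->1]=2 prod=2 -> inv=[2 2 2 23]

2 2 2 23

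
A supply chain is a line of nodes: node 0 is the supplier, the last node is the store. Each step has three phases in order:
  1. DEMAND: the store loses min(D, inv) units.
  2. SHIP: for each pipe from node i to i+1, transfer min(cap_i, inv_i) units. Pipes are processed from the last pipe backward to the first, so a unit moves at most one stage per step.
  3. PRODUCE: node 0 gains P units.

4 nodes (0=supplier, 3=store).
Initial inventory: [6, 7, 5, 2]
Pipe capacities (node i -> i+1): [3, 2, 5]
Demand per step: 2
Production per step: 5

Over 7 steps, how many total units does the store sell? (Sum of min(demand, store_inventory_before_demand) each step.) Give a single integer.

Step 1: sold=2 (running total=2) -> [8 8 2 5]
Step 2: sold=2 (running total=4) -> [10 9 2 5]
Step 3: sold=2 (running total=6) -> [12 10 2 5]
Step 4: sold=2 (running total=8) -> [14 11 2 5]
Step 5: sold=2 (running total=10) -> [16 12 2 5]
Step 6: sold=2 (running total=12) -> [18 13 2 5]
Step 7: sold=2 (running total=14) -> [20 14 2 5]

Answer: 14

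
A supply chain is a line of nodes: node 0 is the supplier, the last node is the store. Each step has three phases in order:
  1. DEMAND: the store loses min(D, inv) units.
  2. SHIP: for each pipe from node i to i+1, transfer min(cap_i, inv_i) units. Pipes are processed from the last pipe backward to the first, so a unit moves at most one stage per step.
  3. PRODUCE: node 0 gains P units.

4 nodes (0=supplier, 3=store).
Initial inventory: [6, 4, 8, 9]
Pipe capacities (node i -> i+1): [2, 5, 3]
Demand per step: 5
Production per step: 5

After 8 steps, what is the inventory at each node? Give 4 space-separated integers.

Step 1: demand=5,sold=5 ship[2->3]=3 ship[1->2]=4 ship[0->1]=2 prod=5 -> inv=[9 2 9 7]
Step 2: demand=5,sold=5 ship[2->3]=3 ship[1->2]=2 ship[0->1]=2 prod=5 -> inv=[12 2 8 5]
Step 3: demand=5,sold=5 ship[2->3]=3 ship[1->2]=2 ship[0->1]=2 prod=5 -> inv=[15 2 7 3]
Step 4: demand=5,sold=3 ship[2->3]=3 ship[1->2]=2 ship[0->1]=2 prod=5 -> inv=[18 2 6 3]
Step 5: demand=5,sold=3 ship[2->3]=3 ship[1->2]=2 ship[0->1]=2 prod=5 -> inv=[21 2 5 3]
Step 6: demand=5,sold=3 ship[2->3]=3 ship[1->2]=2 ship[0->1]=2 prod=5 -> inv=[24 2 4 3]
Step 7: demand=5,sold=3 ship[2->3]=3 ship[1->2]=2 ship[0->1]=2 prod=5 -> inv=[27 2 3 3]
Step 8: demand=5,sold=3 ship[2->3]=3 ship[1->2]=2 ship[0->1]=2 prod=5 -> inv=[30 2 2 3]

30 2 2 3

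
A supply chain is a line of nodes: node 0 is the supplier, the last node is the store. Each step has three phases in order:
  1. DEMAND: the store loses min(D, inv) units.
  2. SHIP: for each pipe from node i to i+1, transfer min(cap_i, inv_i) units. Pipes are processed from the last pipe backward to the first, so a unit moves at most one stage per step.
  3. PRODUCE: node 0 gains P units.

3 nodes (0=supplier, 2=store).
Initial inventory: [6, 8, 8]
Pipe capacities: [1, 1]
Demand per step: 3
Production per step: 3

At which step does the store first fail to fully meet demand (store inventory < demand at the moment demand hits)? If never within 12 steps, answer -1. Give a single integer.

Step 1: demand=3,sold=3 ship[1->2]=1 ship[0->1]=1 prod=3 -> [8 8 6]
Step 2: demand=3,sold=3 ship[1->2]=1 ship[0->1]=1 prod=3 -> [10 8 4]
Step 3: demand=3,sold=3 ship[1->2]=1 ship[0->1]=1 prod=3 -> [12 8 2]
Step 4: demand=3,sold=2 ship[1->2]=1 ship[0->1]=1 prod=3 -> [14 8 1]
Step 5: demand=3,sold=1 ship[1->2]=1 ship[0->1]=1 prod=3 -> [16 8 1]
Step 6: demand=3,sold=1 ship[1->2]=1 ship[0->1]=1 prod=3 -> [18 8 1]
Step 7: demand=3,sold=1 ship[1->2]=1 ship[0->1]=1 prod=3 -> [20 8 1]
Step 8: demand=3,sold=1 ship[1->2]=1 ship[0->1]=1 prod=3 -> [22 8 1]
Step 9: demand=3,sold=1 ship[1->2]=1 ship[0->1]=1 prod=3 -> [24 8 1]
Step 10: demand=3,sold=1 ship[1->2]=1 ship[0->1]=1 prod=3 -> [26 8 1]
Step 11: demand=3,sold=1 ship[1->2]=1 ship[0->1]=1 prod=3 -> [28 8 1]
Step 12: demand=3,sold=1 ship[1->2]=1 ship[0->1]=1 prod=3 -> [30 8 1]
First stockout at step 4

4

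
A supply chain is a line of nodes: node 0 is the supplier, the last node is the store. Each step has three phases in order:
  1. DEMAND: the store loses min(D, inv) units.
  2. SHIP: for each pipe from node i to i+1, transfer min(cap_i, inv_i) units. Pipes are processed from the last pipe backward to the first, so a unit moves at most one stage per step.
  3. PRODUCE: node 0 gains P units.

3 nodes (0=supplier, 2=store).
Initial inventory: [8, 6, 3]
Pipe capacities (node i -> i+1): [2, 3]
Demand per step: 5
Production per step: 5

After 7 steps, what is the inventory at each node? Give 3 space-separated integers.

Step 1: demand=5,sold=3 ship[1->2]=3 ship[0->1]=2 prod=5 -> inv=[11 5 3]
Step 2: demand=5,sold=3 ship[1->2]=3 ship[0->1]=2 prod=5 -> inv=[14 4 3]
Step 3: demand=5,sold=3 ship[1->2]=3 ship[0->1]=2 prod=5 -> inv=[17 3 3]
Step 4: demand=5,sold=3 ship[1->2]=3 ship[0->1]=2 prod=5 -> inv=[20 2 3]
Step 5: demand=5,sold=3 ship[1->2]=2 ship[0->1]=2 prod=5 -> inv=[23 2 2]
Step 6: demand=5,sold=2 ship[1->2]=2 ship[0->1]=2 prod=5 -> inv=[26 2 2]
Step 7: demand=5,sold=2 ship[1->2]=2 ship[0->1]=2 prod=5 -> inv=[29 2 2]

29 2 2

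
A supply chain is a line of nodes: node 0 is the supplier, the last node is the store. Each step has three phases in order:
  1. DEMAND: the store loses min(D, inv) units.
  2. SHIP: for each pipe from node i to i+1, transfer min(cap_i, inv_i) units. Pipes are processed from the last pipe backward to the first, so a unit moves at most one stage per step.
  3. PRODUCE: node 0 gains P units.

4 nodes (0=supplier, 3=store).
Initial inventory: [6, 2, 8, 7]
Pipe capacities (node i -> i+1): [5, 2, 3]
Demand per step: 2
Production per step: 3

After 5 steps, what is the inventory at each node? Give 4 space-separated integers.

Step 1: demand=2,sold=2 ship[2->3]=3 ship[1->2]=2 ship[0->1]=5 prod=3 -> inv=[4 5 7 8]
Step 2: demand=2,sold=2 ship[2->3]=3 ship[1->2]=2 ship[0->1]=4 prod=3 -> inv=[3 7 6 9]
Step 3: demand=2,sold=2 ship[2->3]=3 ship[1->2]=2 ship[0->1]=3 prod=3 -> inv=[3 8 5 10]
Step 4: demand=2,sold=2 ship[2->3]=3 ship[1->2]=2 ship[0->1]=3 prod=3 -> inv=[3 9 4 11]
Step 5: demand=2,sold=2 ship[2->3]=3 ship[1->2]=2 ship[0->1]=3 prod=3 -> inv=[3 10 3 12]

3 10 3 12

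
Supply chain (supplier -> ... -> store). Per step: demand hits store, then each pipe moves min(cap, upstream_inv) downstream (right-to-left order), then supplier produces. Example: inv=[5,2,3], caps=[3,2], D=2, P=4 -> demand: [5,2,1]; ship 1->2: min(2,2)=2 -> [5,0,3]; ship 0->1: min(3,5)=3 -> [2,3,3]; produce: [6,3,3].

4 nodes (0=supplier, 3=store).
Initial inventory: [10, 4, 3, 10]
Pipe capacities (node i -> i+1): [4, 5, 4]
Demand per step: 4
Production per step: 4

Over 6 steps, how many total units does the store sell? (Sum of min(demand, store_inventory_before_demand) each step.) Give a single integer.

Step 1: sold=4 (running total=4) -> [10 4 4 9]
Step 2: sold=4 (running total=8) -> [10 4 4 9]
Step 3: sold=4 (running total=12) -> [10 4 4 9]
Step 4: sold=4 (running total=16) -> [10 4 4 9]
Step 5: sold=4 (running total=20) -> [10 4 4 9]
Step 6: sold=4 (running total=24) -> [10 4 4 9]

Answer: 24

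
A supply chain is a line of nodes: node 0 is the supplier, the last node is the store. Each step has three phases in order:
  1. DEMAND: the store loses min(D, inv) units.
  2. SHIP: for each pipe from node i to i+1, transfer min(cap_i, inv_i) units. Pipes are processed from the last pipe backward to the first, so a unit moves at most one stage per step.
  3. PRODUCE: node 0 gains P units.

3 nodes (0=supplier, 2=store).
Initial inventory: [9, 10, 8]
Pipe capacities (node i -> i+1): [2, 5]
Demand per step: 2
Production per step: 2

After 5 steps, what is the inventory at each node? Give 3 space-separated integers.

Step 1: demand=2,sold=2 ship[1->2]=5 ship[0->1]=2 prod=2 -> inv=[9 7 11]
Step 2: demand=2,sold=2 ship[1->2]=5 ship[0->1]=2 prod=2 -> inv=[9 4 14]
Step 3: demand=2,sold=2 ship[1->2]=4 ship[0->1]=2 prod=2 -> inv=[9 2 16]
Step 4: demand=2,sold=2 ship[1->2]=2 ship[0->1]=2 prod=2 -> inv=[9 2 16]
Step 5: demand=2,sold=2 ship[1->2]=2 ship[0->1]=2 prod=2 -> inv=[9 2 16]

9 2 16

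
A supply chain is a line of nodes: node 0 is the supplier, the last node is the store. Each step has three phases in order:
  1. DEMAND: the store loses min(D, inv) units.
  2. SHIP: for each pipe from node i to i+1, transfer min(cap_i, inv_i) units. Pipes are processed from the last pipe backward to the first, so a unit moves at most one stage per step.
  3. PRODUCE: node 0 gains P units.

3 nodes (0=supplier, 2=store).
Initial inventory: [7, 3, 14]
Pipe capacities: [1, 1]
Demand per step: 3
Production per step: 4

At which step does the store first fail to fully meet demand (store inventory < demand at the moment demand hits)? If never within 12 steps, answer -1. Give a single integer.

Step 1: demand=3,sold=3 ship[1->2]=1 ship[0->1]=1 prod=4 -> [10 3 12]
Step 2: demand=3,sold=3 ship[1->2]=1 ship[0->1]=1 prod=4 -> [13 3 10]
Step 3: demand=3,sold=3 ship[1->2]=1 ship[0->1]=1 prod=4 -> [16 3 8]
Step 4: demand=3,sold=3 ship[1->2]=1 ship[0->1]=1 prod=4 -> [19 3 6]
Step 5: demand=3,sold=3 ship[1->2]=1 ship[0->1]=1 prod=4 -> [22 3 4]
Step 6: demand=3,sold=3 ship[1->2]=1 ship[0->1]=1 prod=4 -> [25 3 2]
Step 7: demand=3,sold=2 ship[1->2]=1 ship[0->1]=1 prod=4 -> [28 3 1]
Step 8: demand=3,sold=1 ship[1->2]=1 ship[0->1]=1 prod=4 -> [31 3 1]
Step 9: demand=3,sold=1 ship[1->2]=1 ship[0->1]=1 prod=4 -> [34 3 1]
Step 10: demand=3,sold=1 ship[1->2]=1 ship[0->1]=1 prod=4 -> [37 3 1]
Step 11: demand=3,sold=1 ship[1->2]=1 ship[0->1]=1 prod=4 -> [40 3 1]
Step 12: demand=3,sold=1 ship[1->2]=1 ship[0->1]=1 prod=4 -> [43 3 1]
First stockout at step 7

7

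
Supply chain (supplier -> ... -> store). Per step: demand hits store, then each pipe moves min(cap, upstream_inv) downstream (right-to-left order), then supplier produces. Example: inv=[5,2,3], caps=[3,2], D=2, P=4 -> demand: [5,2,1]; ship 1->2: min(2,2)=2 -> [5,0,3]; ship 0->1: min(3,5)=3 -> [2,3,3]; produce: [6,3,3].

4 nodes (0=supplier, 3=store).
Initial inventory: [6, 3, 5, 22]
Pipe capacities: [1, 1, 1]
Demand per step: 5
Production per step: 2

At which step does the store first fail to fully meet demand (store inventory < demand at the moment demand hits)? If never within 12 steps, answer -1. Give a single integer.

Step 1: demand=5,sold=5 ship[2->3]=1 ship[1->2]=1 ship[0->1]=1 prod=2 -> [7 3 5 18]
Step 2: demand=5,sold=5 ship[2->3]=1 ship[1->2]=1 ship[0->1]=1 prod=2 -> [8 3 5 14]
Step 3: demand=5,sold=5 ship[2->3]=1 ship[1->2]=1 ship[0->1]=1 prod=2 -> [9 3 5 10]
Step 4: demand=5,sold=5 ship[2->3]=1 ship[1->2]=1 ship[0->1]=1 prod=2 -> [10 3 5 6]
Step 5: demand=5,sold=5 ship[2->3]=1 ship[1->2]=1 ship[0->1]=1 prod=2 -> [11 3 5 2]
Step 6: demand=5,sold=2 ship[2->3]=1 ship[1->2]=1 ship[0->1]=1 prod=2 -> [12 3 5 1]
Step 7: demand=5,sold=1 ship[2->3]=1 ship[1->2]=1 ship[0->1]=1 prod=2 -> [13 3 5 1]
Step 8: demand=5,sold=1 ship[2->3]=1 ship[1->2]=1 ship[0->1]=1 prod=2 -> [14 3 5 1]
Step 9: demand=5,sold=1 ship[2->3]=1 ship[1->2]=1 ship[0->1]=1 prod=2 -> [15 3 5 1]
Step 10: demand=5,sold=1 ship[2->3]=1 ship[1->2]=1 ship[0->1]=1 prod=2 -> [16 3 5 1]
Step 11: demand=5,sold=1 ship[2->3]=1 ship[1->2]=1 ship[0->1]=1 prod=2 -> [17 3 5 1]
Step 12: demand=5,sold=1 ship[2->3]=1 ship[1->2]=1 ship[0->1]=1 prod=2 -> [18 3 5 1]
First stockout at step 6

6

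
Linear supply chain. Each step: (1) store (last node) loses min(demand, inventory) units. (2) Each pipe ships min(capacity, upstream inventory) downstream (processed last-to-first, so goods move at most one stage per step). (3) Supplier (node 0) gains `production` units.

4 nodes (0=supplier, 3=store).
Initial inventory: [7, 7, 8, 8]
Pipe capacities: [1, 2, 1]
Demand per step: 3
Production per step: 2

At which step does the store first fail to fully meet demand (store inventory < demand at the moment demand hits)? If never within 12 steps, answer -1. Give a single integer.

Step 1: demand=3,sold=3 ship[2->3]=1 ship[1->2]=2 ship[0->1]=1 prod=2 -> [8 6 9 6]
Step 2: demand=3,sold=3 ship[2->3]=1 ship[1->2]=2 ship[0->1]=1 prod=2 -> [9 5 10 4]
Step 3: demand=3,sold=3 ship[2->3]=1 ship[1->2]=2 ship[0->1]=1 prod=2 -> [10 4 11 2]
Step 4: demand=3,sold=2 ship[2->3]=1 ship[1->2]=2 ship[0->1]=1 prod=2 -> [11 3 12 1]
Step 5: demand=3,sold=1 ship[2->3]=1 ship[1->2]=2 ship[0->1]=1 prod=2 -> [12 2 13 1]
Step 6: demand=3,sold=1 ship[2->3]=1 ship[1->2]=2 ship[0->1]=1 prod=2 -> [13 1 14 1]
Step 7: demand=3,sold=1 ship[2->3]=1 ship[1->2]=1 ship[0->1]=1 prod=2 -> [14 1 14 1]
Step 8: demand=3,sold=1 ship[2->3]=1 ship[1->2]=1 ship[0->1]=1 prod=2 -> [15 1 14 1]
Step 9: demand=3,sold=1 ship[2->3]=1 ship[1->2]=1 ship[0->1]=1 prod=2 -> [16 1 14 1]
Step 10: demand=3,sold=1 ship[2->3]=1 ship[1->2]=1 ship[0->1]=1 prod=2 -> [17 1 14 1]
Step 11: demand=3,sold=1 ship[2->3]=1 ship[1->2]=1 ship[0->1]=1 prod=2 -> [18 1 14 1]
Step 12: demand=3,sold=1 ship[2->3]=1 ship[1->2]=1 ship[0->1]=1 prod=2 -> [19 1 14 1]
First stockout at step 4

4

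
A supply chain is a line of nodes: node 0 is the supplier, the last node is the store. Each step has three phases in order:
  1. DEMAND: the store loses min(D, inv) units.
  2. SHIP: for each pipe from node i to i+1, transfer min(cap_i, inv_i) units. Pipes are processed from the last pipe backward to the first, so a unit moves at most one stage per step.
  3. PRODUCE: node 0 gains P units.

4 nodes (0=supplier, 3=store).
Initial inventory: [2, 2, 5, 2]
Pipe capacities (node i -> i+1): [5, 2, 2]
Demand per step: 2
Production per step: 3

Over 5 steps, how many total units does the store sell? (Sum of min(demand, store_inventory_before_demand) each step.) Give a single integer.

Answer: 10

Derivation:
Step 1: sold=2 (running total=2) -> [3 2 5 2]
Step 2: sold=2 (running total=4) -> [3 3 5 2]
Step 3: sold=2 (running total=6) -> [3 4 5 2]
Step 4: sold=2 (running total=8) -> [3 5 5 2]
Step 5: sold=2 (running total=10) -> [3 6 5 2]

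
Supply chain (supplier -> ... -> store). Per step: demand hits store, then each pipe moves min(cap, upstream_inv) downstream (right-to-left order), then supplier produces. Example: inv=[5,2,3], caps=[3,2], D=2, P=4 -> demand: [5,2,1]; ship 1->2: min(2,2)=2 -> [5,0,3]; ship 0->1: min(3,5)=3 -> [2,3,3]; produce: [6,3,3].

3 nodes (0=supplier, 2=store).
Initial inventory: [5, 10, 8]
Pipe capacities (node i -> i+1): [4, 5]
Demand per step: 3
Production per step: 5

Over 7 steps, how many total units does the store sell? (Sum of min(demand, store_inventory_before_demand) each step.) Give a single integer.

Answer: 21

Derivation:
Step 1: sold=3 (running total=3) -> [6 9 10]
Step 2: sold=3 (running total=6) -> [7 8 12]
Step 3: sold=3 (running total=9) -> [8 7 14]
Step 4: sold=3 (running total=12) -> [9 6 16]
Step 5: sold=3 (running total=15) -> [10 5 18]
Step 6: sold=3 (running total=18) -> [11 4 20]
Step 7: sold=3 (running total=21) -> [12 4 21]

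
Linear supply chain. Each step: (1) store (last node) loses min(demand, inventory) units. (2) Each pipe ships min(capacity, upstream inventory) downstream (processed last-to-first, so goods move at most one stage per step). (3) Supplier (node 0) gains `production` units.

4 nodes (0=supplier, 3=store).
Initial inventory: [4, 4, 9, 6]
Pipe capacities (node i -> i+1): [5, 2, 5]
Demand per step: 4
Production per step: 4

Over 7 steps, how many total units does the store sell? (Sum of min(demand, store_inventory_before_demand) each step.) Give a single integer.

Answer: 25

Derivation:
Step 1: sold=4 (running total=4) -> [4 6 6 7]
Step 2: sold=4 (running total=8) -> [4 8 3 8]
Step 3: sold=4 (running total=12) -> [4 10 2 7]
Step 4: sold=4 (running total=16) -> [4 12 2 5]
Step 5: sold=4 (running total=20) -> [4 14 2 3]
Step 6: sold=3 (running total=23) -> [4 16 2 2]
Step 7: sold=2 (running total=25) -> [4 18 2 2]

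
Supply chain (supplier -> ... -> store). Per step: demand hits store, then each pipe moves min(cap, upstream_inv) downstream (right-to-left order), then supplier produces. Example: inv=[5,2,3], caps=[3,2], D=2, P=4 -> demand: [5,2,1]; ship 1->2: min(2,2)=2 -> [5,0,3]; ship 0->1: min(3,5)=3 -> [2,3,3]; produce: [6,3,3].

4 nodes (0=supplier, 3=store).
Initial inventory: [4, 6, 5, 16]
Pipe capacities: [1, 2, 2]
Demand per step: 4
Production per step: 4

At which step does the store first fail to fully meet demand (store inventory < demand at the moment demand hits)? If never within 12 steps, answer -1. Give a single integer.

Step 1: demand=4,sold=4 ship[2->3]=2 ship[1->2]=2 ship[0->1]=1 prod=4 -> [7 5 5 14]
Step 2: demand=4,sold=4 ship[2->3]=2 ship[1->2]=2 ship[0->1]=1 prod=4 -> [10 4 5 12]
Step 3: demand=4,sold=4 ship[2->3]=2 ship[1->2]=2 ship[0->1]=1 prod=4 -> [13 3 5 10]
Step 4: demand=4,sold=4 ship[2->3]=2 ship[1->2]=2 ship[0->1]=1 prod=4 -> [16 2 5 8]
Step 5: demand=4,sold=4 ship[2->3]=2 ship[1->2]=2 ship[0->1]=1 prod=4 -> [19 1 5 6]
Step 6: demand=4,sold=4 ship[2->3]=2 ship[1->2]=1 ship[0->1]=1 prod=4 -> [22 1 4 4]
Step 7: demand=4,sold=4 ship[2->3]=2 ship[1->2]=1 ship[0->1]=1 prod=4 -> [25 1 3 2]
Step 8: demand=4,sold=2 ship[2->3]=2 ship[1->2]=1 ship[0->1]=1 prod=4 -> [28 1 2 2]
Step 9: demand=4,sold=2 ship[2->3]=2 ship[1->2]=1 ship[0->1]=1 prod=4 -> [31 1 1 2]
Step 10: demand=4,sold=2 ship[2->3]=1 ship[1->2]=1 ship[0->1]=1 prod=4 -> [34 1 1 1]
Step 11: demand=4,sold=1 ship[2->3]=1 ship[1->2]=1 ship[0->1]=1 prod=4 -> [37 1 1 1]
Step 12: demand=4,sold=1 ship[2->3]=1 ship[1->2]=1 ship[0->1]=1 prod=4 -> [40 1 1 1]
First stockout at step 8

8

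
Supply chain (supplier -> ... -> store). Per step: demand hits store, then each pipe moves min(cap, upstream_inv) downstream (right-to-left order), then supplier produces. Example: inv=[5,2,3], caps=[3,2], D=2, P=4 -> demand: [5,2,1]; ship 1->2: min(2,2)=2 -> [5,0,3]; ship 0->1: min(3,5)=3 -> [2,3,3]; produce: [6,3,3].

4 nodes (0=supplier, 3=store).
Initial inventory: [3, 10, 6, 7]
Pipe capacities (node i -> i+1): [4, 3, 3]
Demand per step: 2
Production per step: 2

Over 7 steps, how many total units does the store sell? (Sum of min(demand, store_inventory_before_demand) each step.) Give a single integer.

Answer: 14

Derivation:
Step 1: sold=2 (running total=2) -> [2 10 6 8]
Step 2: sold=2 (running total=4) -> [2 9 6 9]
Step 3: sold=2 (running total=6) -> [2 8 6 10]
Step 4: sold=2 (running total=8) -> [2 7 6 11]
Step 5: sold=2 (running total=10) -> [2 6 6 12]
Step 6: sold=2 (running total=12) -> [2 5 6 13]
Step 7: sold=2 (running total=14) -> [2 4 6 14]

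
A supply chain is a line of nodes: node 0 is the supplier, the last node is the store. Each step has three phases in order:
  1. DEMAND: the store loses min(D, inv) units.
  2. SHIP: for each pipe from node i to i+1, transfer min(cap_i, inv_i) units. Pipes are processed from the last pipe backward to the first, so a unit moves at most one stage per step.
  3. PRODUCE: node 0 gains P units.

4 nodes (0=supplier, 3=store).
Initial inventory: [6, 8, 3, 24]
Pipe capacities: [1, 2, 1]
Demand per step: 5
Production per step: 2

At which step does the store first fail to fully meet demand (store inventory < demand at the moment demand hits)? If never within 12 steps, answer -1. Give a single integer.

Step 1: demand=5,sold=5 ship[2->3]=1 ship[1->2]=2 ship[0->1]=1 prod=2 -> [7 7 4 20]
Step 2: demand=5,sold=5 ship[2->3]=1 ship[1->2]=2 ship[0->1]=1 prod=2 -> [8 6 5 16]
Step 3: demand=5,sold=5 ship[2->3]=1 ship[1->2]=2 ship[0->1]=1 prod=2 -> [9 5 6 12]
Step 4: demand=5,sold=5 ship[2->3]=1 ship[1->2]=2 ship[0->1]=1 prod=2 -> [10 4 7 8]
Step 5: demand=5,sold=5 ship[2->3]=1 ship[1->2]=2 ship[0->1]=1 prod=2 -> [11 3 8 4]
Step 6: demand=5,sold=4 ship[2->3]=1 ship[1->2]=2 ship[0->1]=1 prod=2 -> [12 2 9 1]
Step 7: demand=5,sold=1 ship[2->3]=1 ship[1->2]=2 ship[0->1]=1 prod=2 -> [13 1 10 1]
Step 8: demand=5,sold=1 ship[2->3]=1 ship[1->2]=1 ship[0->1]=1 prod=2 -> [14 1 10 1]
Step 9: demand=5,sold=1 ship[2->3]=1 ship[1->2]=1 ship[0->1]=1 prod=2 -> [15 1 10 1]
Step 10: demand=5,sold=1 ship[2->3]=1 ship[1->2]=1 ship[0->1]=1 prod=2 -> [16 1 10 1]
Step 11: demand=5,sold=1 ship[2->3]=1 ship[1->2]=1 ship[0->1]=1 prod=2 -> [17 1 10 1]
Step 12: demand=5,sold=1 ship[2->3]=1 ship[1->2]=1 ship[0->1]=1 prod=2 -> [18 1 10 1]
First stockout at step 6

6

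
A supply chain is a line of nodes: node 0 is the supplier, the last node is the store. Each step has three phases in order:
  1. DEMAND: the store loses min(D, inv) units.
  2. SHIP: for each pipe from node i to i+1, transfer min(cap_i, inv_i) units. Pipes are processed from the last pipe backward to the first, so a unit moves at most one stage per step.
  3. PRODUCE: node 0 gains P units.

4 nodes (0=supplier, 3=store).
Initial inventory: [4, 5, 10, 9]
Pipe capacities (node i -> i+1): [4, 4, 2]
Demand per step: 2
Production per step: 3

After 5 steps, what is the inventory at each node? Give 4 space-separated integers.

Step 1: demand=2,sold=2 ship[2->3]=2 ship[1->2]=4 ship[0->1]=4 prod=3 -> inv=[3 5 12 9]
Step 2: demand=2,sold=2 ship[2->3]=2 ship[1->2]=4 ship[0->1]=3 prod=3 -> inv=[3 4 14 9]
Step 3: demand=2,sold=2 ship[2->3]=2 ship[1->2]=4 ship[0->1]=3 prod=3 -> inv=[3 3 16 9]
Step 4: demand=2,sold=2 ship[2->3]=2 ship[1->2]=3 ship[0->1]=3 prod=3 -> inv=[3 3 17 9]
Step 5: demand=2,sold=2 ship[2->3]=2 ship[1->2]=3 ship[0->1]=3 prod=3 -> inv=[3 3 18 9]

3 3 18 9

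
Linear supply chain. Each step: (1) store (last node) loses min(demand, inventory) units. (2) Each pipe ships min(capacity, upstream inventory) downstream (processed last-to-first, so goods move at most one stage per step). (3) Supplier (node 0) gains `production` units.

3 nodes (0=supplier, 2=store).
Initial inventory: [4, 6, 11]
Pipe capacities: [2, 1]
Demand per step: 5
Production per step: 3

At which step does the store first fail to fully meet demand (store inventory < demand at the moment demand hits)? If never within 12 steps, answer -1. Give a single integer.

Step 1: demand=5,sold=5 ship[1->2]=1 ship[0->1]=2 prod=3 -> [5 7 7]
Step 2: demand=5,sold=5 ship[1->2]=1 ship[0->1]=2 prod=3 -> [6 8 3]
Step 3: demand=5,sold=3 ship[1->2]=1 ship[0->1]=2 prod=3 -> [7 9 1]
Step 4: demand=5,sold=1 ship[1->2]=1 ship[0->1]=2 prod=3 -> [8 10 1]
Step 5: demand=5,sold=1 ship[1->2]=1 ship[0->1]=2 prod=3 -> [9 11 1]
Step 6: demand=5,sold=1 ship[1->2]=1 ship[0->1]=2 prod=3 -> [10 12 1]
Step 7: demand=5,sold=1 ship[1->2]=1 ship[0->1]=2 prod=3 -> [11 13 1]
Step 8: demand=5,sold=1 ship[1->2]=1 ship[0->1]=2 prod=3 -> [12 14 1]
Step 9: demand=5,sold=1 ship[1->2]=1 ship[0->1]=2 prod=3 -> [13 15 1]
Step 10: demand=5,sold=1 ship[1->2]=1 ship[0->1]=2 prod=3 -> [14 16 1]
Step 11: demand=5,sold=1 ship[1->2]=1 ship[0->1]=2 prod=3 -> [15 17 1]
Step 12: demand=5,sold=1 ship[1->2]=1 ship[0->1]=2 prod=3 -> [16 18 1]
First stockout at step 3

3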